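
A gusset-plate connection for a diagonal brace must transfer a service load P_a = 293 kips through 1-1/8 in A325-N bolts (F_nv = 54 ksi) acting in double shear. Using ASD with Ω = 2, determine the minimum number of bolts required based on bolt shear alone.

A_b = π·1.125²/4 = 0.994 in².
Per-bolt allowable strength R_n/Ω = 54 × 0.994 × 2 / 2 = 53.68 kips.
n ≥ 293 / 53.68 = 5.459 → use 6 bolts.

6 bolts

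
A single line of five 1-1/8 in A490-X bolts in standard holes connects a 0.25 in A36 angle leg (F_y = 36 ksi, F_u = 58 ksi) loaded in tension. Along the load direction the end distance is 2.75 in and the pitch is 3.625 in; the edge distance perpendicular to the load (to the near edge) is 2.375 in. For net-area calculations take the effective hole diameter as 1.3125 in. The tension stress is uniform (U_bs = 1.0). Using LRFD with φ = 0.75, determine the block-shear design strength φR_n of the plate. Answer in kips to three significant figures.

88.6 kips

Shear plane L_v = 2.75 + 4·3.625 = 17.25 in; A_gv = 17.25 × 0.25 = 4.312 in².
A_nv = (17.25 − 4.5·1.3125) × 0.25 = 2.836 in².
A_nt = (2.375 − 0.5·1.3125) × 0.25 = 0.4297 in².
0.6 F_u A_nv = 98.69 kips; 0.6 F_y A_gv = 93.15 kips → shear yielding governs the shear term.
R_n = 93.15 + 1.0 × 58 × 0.4297 = 118.1 kips.
Design strength φR_n = 0.75 × 118.1 = 88.6 kips.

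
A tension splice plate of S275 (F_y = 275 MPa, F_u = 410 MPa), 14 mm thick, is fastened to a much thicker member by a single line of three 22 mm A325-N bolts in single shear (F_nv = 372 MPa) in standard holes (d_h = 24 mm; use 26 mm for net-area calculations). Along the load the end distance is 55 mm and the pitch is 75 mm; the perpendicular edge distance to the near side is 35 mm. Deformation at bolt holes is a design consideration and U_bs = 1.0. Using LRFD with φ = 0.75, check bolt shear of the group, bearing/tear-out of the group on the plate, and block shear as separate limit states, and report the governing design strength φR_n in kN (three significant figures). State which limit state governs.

318 kN (bolt shear governs)

Bolt shear: A_b = π·22²/4 = 380.1 mm²; R_n = 372 × 380.1 × 3 × 1 / 1000 = 424.2 kN → 0.75 × 424.2 = 318 kN.
Bearing: edge l_c = 43, r_n = 296.2 kN; interior l_c = 51, r_n = 303.1 kN; R_n = 296.2 + 2·303.1 = 902.3 kN → 677 kN.
Block shear: A_gv = 2870, A_nv = 1960, A_nt = 308 mm²; R_n = min(0.6F_uA_nv, 0.6F_yA_gv) + U_bs·F_u·A_nt = 599.8 kN → 450 kN.
Bolt shear governs: 318 kN.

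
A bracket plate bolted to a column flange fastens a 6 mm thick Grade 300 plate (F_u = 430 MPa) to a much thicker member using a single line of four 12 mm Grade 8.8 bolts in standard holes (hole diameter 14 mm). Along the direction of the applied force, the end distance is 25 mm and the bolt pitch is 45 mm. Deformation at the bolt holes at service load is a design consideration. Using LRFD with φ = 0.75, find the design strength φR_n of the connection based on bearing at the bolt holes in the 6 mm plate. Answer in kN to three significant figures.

209 kN

Per bolt r_n = 1.2 l_c t F_u ≤ 2.4 d t F_u; upper limit = 2.4 × 12 × 6 × 430 / 1000 = 74.3 kN.
Edge bolt: l_c = 25 − 14/2 = 18 mm → 1.2 × 18 × 6 × 430 / 1000 = 55.73 → r_n = 55.73 kN.
Interior bolts: l_c = 45 − 14 = 31 mm → 1.2 × 31 × 6 × 430 / 1000 = 95.98 → r_n = 74.3 kN.
R_n = 1 × 55.73 + 3 × 74.3 = 278.6 kN.
Design strength φR_n = 0.75 × 278.6 = 209 kN.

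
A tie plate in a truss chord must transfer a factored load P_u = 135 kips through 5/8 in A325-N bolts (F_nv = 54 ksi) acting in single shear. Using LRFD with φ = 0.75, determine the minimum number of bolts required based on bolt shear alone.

A_b = π·0.625²/4 = 0.3068 in².
Per-bolt design strength φR_n = 0.75 × 54 × 0.3068 × 1 = 12.43 kips.
n ≥ 135 / 12.43 = 10.86 → use 11 bolts.

11 bolts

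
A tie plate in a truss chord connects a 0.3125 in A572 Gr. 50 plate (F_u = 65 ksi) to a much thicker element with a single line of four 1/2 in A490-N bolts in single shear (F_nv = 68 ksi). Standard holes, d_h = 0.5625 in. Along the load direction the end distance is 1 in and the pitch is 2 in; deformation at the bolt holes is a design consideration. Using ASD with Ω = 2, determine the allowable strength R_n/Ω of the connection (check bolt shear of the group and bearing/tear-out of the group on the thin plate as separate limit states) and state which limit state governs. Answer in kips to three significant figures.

26.7 kips (bolt shear governs)

Bolt shear: A_b = π·0.5²/4 = 0.1963 in²; R_n = 68 × 0.1963 × 4 × 1 = 53.41 kips → 53.41 / 2 = 26.7 kips.
Bearing (1.2 l_c t F_u ≤ 2.4 d t F_u): upper limit = 2.4·0.5·0.3125·65 = 24.38 kips.
  Edge l_c = 1 − 0.5625/2 = 0.7188 → r_n = 17.52 kips; interior l_c = 2 − 0.5625 = 1.438 → r_n = 24.38 kips.
  R_n,bearing = 1·17.52 + 3·24.38 = 90.64 kips → 90.64 / 2 = 45.3 kips.
Bolt shear governs: 26.7 kips.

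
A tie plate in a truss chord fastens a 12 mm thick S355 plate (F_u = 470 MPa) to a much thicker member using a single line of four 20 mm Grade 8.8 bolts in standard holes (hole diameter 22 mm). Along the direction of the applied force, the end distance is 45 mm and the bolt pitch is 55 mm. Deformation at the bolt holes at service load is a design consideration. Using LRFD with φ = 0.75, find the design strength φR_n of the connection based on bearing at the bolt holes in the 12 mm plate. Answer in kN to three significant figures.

Per bolt r_n = 1.2 l_c t F_u ≤ 2.4 d t F_u; upper limit = 2.4 × 20 × 12 × 470 / 1000 = 270.7 kN.
Edge bolt: l_c = 45 − 22/2 = 34 mm → 1.2 × 34 × 12 × 470 / 1000 = 230.1 → r_n = 230.1 kN.
Interior bolts: l_c = 55 − 22 = 33 mm → 1.2 × 33 × 12 × 470 / 1000 = 223.3 → r_n = 223.3 kN.
R_n = 1 × 230.1 + 3 × 223.3 = 900.1 kN.
Design strength φR_n = 0.75 × 900.1 = 675 kN.

675 kN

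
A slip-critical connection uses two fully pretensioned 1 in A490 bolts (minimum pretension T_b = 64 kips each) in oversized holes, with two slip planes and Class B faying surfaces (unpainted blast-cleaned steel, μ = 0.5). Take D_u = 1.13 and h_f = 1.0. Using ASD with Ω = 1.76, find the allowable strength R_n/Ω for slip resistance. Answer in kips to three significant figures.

R_n = μ · D_u · h_f · T_b · n_s · n_b = 0.5 × 1.13 × 1.0 × 64 × 2 × 2 = 144.6 kips.
Allowable strength R_n/Ω = 144.6 / 1.76 = 82.2 kips.

82.2 kips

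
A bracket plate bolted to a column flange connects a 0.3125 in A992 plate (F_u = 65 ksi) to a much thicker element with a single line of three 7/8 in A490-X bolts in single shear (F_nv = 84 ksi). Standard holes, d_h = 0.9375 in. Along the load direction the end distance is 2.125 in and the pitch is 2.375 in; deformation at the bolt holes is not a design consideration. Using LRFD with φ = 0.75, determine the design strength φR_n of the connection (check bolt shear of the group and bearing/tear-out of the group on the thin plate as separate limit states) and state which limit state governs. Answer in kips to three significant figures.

Bolt shear: A_b = π·0.875²/4 = 0.6013 in²; R_n = 84 × 0.6013 × 3 × 1 = 151.5 kips → 0.75 × 151.5 = 114 kips.
Bearing (1.5 l_c t F_u ≤ 3.0 d t F_u): upper limit = 3.0·0.875·0.3125·65 = 53.32 kips.
  Edge l_c = 2.125 − 0.9375/2 = 1.656 → r_n = 50.46 kips; interior l_c = 2.375 − 0.9375 = 1.438 → r_n = 43.8 kips.
  R_n,bearing = 1·50.46 + 2·43.8 = 138.1 kips → 0.75 × 138.1 = 104 kips.
Bearing governs: 104 kips.

104 kips (bearing governs)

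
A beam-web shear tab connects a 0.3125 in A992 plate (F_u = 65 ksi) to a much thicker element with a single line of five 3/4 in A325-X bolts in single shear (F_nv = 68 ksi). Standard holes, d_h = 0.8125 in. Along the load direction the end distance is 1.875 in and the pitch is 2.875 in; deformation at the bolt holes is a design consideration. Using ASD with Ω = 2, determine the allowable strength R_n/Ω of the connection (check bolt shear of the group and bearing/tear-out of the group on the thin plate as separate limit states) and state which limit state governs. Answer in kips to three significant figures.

75.1 kips (bolt shear governs)

Bolt shear: A_b = π·0.75²/4 = 0.4418 in²; R_n = 68 × 0.4418 × 5 × 1 = 150.2 kips → 150.2 / 2 = 75.1 kips.
Bearing (1.2 l_c t F_u ≤ 2.4 d t F_u): upper limit = 2.4·0.75·0.3125·65 = 36.56 kips.
  Edge l_c = 1.875 − 0.8125/2 = 1.469 → r_n = 35.8 kips; interior l_c = 2.875 − 0.8125 = 2.062 → r_n = 36.56 kips.
  R_n,bearing = 1·35.8 + 4·36.56 = 182.1 kips → 182.1 / 2 = 91 kips.
Bolt shear governs: 75.1 kips.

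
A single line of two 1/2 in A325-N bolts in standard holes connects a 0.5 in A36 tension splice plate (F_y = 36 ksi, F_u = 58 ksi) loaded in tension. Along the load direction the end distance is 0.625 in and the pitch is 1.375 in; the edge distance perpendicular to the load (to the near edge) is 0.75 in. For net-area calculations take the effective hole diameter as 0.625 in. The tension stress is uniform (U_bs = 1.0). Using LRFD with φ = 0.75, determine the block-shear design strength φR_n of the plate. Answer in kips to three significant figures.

Shear plane L_v = 0.625 + 1·1.375 = 2 in; A_gv = 2 × 0.5 = 1 in².
A_nv = (2 − 1.5·0.625) × 0.5 = 0.5312 in².
A_nt = (0.75 − 0.5·0.625) × 0.5 = 0.2188 in².
0.6 F_u A_nv = 18.49 kips; 0.6 F_y A_gv = 21.6 kips → shear rupture governs the shear term.
R_n = 18.49 + 1.0 × 58 × 0.2188 = 31.17 kips.
Design strength φR_n = 0.75 × 31.17 = 23.4 kips.

23.4 kips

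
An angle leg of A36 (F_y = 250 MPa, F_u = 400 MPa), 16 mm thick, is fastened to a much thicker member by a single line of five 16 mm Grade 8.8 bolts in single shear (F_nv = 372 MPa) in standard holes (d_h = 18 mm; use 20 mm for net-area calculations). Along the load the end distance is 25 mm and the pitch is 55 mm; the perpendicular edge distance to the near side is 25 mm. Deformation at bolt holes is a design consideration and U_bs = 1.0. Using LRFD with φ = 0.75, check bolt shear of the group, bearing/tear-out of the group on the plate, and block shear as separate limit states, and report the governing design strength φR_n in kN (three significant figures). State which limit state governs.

280 kN (bolt shear governs)

Bolt shear: A_b = π·16²/4 = 201.1 mm²; R_n = 372 × 201.1 × 5 × 1 / 1000 = 374 kN → 0.75 × 374 = 280 kN.
Bearing: edge l_c = 16, r_n = 122.9 kN; interior l_c = 37, r_n = 245.8 kN; R_n = 122.9 + 4·245.8 = 1106 kN → 829 kN.
Block shear: A_gv = 3920, A_nv = 2480, A_nt = 240 mm²; R_n = min(0.6F_uA_nv, 0.6F_yA_gv) + U_bs·F_u·A_nt = 684 kN → 513 kN.
Bolt shear governs: 280 kN.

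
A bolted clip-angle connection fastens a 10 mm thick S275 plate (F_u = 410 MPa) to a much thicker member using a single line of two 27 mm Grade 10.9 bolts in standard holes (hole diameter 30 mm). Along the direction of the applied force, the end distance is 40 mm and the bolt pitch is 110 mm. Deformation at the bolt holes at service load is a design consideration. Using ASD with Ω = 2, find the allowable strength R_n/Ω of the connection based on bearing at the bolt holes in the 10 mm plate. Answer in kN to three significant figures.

Per bolt r_n = 1.2 l_c t F_u ≤ 2.4 d t F_u; upper limit = 2.4 × 27 × 10 × 410 / 1000 = 265.7 kN.
Edge bolt: l_c = 40 − 30/2 = 25 mm → 1.2 × 25 × 10 × 410 / 1000 = 123 → r_n = 123 kN.
Interior bolts: l_c = 110 − 30 = 80 mm → 1.2 × 80 × 10 × 410 / 1000 = 393.6 → r_n = 265.7 kN.
R_n = 1 × 123 + 1 × 265.7 = 388.7 kN.
Allowable strength R_n/Ω = 388.7 / 2 = 194 kN.

194 kN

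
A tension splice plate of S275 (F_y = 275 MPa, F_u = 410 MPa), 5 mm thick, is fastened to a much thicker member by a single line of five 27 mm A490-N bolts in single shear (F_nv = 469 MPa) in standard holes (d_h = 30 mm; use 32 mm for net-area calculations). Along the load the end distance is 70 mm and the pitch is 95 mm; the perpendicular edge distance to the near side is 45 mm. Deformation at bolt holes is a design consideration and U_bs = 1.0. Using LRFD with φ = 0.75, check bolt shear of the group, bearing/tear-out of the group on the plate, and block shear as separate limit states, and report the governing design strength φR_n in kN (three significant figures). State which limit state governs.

Bolt shear: A_b = π·27²/4 = 572.6 mm²; R_n = 469 × 572.6 × 5 × 1 / 1000 = 1343 kN → 0.75 × 1343 = 1010 kN.
Bearing: edge l_c = 55, r_n = 132.8 kN; interior l_c = 65, r_n = 132.8 kN; R_n = 132.8 + 4·132.8 = 664.2 kN → 498 kN.
Block shear: A_gv = 2250, A_nv = 1530, A_nt = 145 mm²; R_n = min(0.6F_uA_nv, 0.6F_yA_gv) + U_bs·F_u·A_nt = 430.7 kN → 323 kN.
Block shear governs: 323 kN.

323 kN (block shear governs)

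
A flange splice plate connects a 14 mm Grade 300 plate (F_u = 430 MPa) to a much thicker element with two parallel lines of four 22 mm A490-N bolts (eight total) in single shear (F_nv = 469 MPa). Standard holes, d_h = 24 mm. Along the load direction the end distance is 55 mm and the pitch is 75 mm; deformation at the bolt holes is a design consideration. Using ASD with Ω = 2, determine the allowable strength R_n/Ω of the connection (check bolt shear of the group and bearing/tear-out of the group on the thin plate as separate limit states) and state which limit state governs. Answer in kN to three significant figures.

Bolt shear: A_b = π·22²/4 = 380.1 mm²; R_n = 469 × 380.1 × 8 × 1 / 1000 = 1426 kN → 1426 / 2 = 713 kN.
Bearing (1.2 l_c t F_u ≤ 2.4 d t F_u): upper limit = 2.4·22·14·430 / 1000 = 317.9 kN.
  Edge l_c = 55 − 24/2 = 43 → r_n = 310.6 kN; interior l_c = 75 − 24 = 51 → r_n = 317.9 kN.
  R_n,bearing = 2·310.6 + 6·317.9 = 2528 kN → 2528 / 2 = 1260 kN.
Bolt shear governs: 713 kN.

713 kN (bolt shear governs)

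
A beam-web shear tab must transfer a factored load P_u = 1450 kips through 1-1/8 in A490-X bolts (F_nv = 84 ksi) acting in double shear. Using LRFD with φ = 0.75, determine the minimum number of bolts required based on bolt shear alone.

12 bolts

A_b = π·1.125²/4 = 0.994 in².
Per-bolt design strength φR_n = 0.75 × 84 × 0.994 × 2 = 125.2 kips.
n ≥ 1450 / 125.2 = 11.58 → use 12 bolts.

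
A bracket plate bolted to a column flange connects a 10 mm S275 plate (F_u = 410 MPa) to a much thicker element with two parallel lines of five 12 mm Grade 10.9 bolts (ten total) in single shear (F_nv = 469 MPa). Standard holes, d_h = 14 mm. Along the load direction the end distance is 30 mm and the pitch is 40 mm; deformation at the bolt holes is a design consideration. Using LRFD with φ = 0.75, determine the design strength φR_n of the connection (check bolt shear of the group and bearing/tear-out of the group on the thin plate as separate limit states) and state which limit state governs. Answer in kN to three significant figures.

Bolt shear: A_b = π·12²/4 = 113.1 mm²; R_n = 469 × 113.1 × 10 × 1 / 1000 = 530.4 kN → 0.75 × 530.4 = 398 kN.
Bearing (1.2 l_c t F_u ≤ 2.4 d t F_u): upper limit = 2.4·12·10·410 / 1000 = 118.1 kN.
  Edge l_c = 30 − 14/2 = 23 → r_n = 113.2 kN; interior l_c = 40 − 14 = 26 → r_n = 118.1 kN.
  R_n,bearing = 2·113.2 + 8·118.1 = 1171 kN → 0.75 × 1171 = 878 kN.
Bolt shear governs: 398 kN.

398 kN (bolt shear governs)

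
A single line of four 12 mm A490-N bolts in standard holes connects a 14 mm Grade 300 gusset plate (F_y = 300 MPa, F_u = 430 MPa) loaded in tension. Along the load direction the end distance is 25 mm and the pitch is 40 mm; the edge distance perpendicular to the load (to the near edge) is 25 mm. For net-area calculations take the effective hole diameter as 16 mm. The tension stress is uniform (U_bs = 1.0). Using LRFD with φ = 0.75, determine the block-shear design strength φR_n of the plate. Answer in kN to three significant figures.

Shear plane L_v = 25 + 3·40 = 145 mm; A_gv = 145 × 14 = 2030 mm².
A_nv = (145 − 3.5·16) × 14 = 1246 mm².
A_nt = (25 − 0.5·16) × 14 = 238 mm².
0.6 F_u A_nv = 321.5 kN; 0.6 F_y A_gv = 365.4 kN → shear rupture governs the shear term.
R_n = 321.5 + 1.0 × 430 × 238 / 1000 = 423.8 kN.
Design strength φR_n = 0.75 × 423.8 = 318 kN.

318 kN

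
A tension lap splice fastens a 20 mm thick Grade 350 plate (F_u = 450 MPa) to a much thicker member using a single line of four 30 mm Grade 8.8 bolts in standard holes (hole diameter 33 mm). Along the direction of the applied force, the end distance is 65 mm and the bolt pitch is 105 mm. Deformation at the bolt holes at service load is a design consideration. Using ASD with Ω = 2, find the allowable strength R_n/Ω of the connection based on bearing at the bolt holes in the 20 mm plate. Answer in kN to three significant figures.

Per bolt r_n = 1.2 l_c t F_u ≤ 2.4 d t F_u; upper limit = 2.4 × 30 × 20 × 450 / 1000 = 648 kN.
Edge bolt: l_c = 65 − 33/2 = 48.5 mm → 1.2 × 48.5 × 20 × 450 / 1000 = 523.8 → r_n = 523.8 kN.
Interior bolts: l_c = 105 − 33 = 72 mm → 1.2 × 72 × 20 × 450 / 1000 = 777.6 → r_n = 648 kN.
R_n = 1 × 523.8 + 3 × 648 = 2468 kN.
Allowable strength R_n/Ω = 2468 / 2 = 1230 kN.

1230 kN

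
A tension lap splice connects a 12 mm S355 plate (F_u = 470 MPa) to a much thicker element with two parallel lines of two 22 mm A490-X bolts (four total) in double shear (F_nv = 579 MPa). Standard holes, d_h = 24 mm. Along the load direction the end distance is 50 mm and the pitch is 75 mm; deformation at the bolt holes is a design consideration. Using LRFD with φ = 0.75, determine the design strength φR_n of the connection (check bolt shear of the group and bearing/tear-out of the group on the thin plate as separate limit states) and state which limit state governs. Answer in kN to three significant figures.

832 kN (bearing governs)

Bolt shear: A_b = π·22²/4 = 380.1 mm²; R_n = 579 × 380.1 × 4 × 2 / 1000 = 1761 kN → 0.75 × 1761 = 1320 kN.
Bearing (1.2 l_c t F_u ≤ 2.4 d t F_u): upper limit = 2.4·22·12·470 / 1000 = 297.8 kN.
  Edge l_c = 50 − 24/2 = 38 → r_n = 257.2 kN; interior l_c = 75 − 24 = 51 → r_n = 297.8 kN.
  R_n,bearing = 2·257.2 + 2·297.8 = 1110 kN → 0.75 × 1110 = 832 kN.
Bearing governs: 832 kN.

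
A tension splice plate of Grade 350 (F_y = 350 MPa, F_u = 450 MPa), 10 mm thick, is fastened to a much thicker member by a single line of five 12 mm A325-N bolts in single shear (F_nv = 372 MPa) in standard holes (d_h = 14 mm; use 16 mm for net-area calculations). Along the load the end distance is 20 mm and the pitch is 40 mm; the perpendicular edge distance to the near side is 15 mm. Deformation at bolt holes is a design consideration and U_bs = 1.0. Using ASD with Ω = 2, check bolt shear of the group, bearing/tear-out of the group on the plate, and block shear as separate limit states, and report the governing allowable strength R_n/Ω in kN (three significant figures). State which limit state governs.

105 kN (bolt shear governs)

Bolt shear: A_b = π·12²/4 = 113.1 mm²; R_n = 372 × 113.1 × 5 × 1 / 1000 = 210.4 kN → 210.4 / 2 = 105 kN.
Bearing: edge l_c = 13, r_n = 70.2 kN; interior l_c = 26, r_n = 129.6 kN; R_n = 70.2 + 4·129.6 = 588.6 kN → 294 kN.
Block shear: A_gv = 1800, A_nv = 1080, A_nt = 70 mm²; R_n = min(0.6F_uA_nv, 0.6F_yA_gv) + U_bs·F_u·A_nt = 323.1 kN → 162 kN.
Bolt shear governs: 105 kN.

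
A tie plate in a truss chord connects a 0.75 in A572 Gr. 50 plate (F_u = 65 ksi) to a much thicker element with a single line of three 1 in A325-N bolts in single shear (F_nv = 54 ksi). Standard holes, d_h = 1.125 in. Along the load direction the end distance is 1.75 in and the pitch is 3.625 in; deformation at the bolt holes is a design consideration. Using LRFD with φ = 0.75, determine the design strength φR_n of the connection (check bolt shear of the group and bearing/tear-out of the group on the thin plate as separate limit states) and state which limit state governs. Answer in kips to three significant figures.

Bolt shear: A_b = π·1²/4 = 0.7854 in²; R_n = 54 × 0.7854 × 3 × 1 = 127.2 kips → 0.75 × 127.2 = 95.4 kips.
Bearing (1.2 l_c t F_u ≤ 2.4 d t F_u): upper limit = 2.4·1·0.75·65 = 117 kips.
  Edge l_c = 1.75 − 1.125/2 = 1.188 → r_n = 69.47 kips; interior l_c = 3.625 − 1.125 = 2.5 → r_n = 117 kips.
  R_n,bearing = 1·69.47 + 2·117 = 303.5 kips → 0.75 × 303.5 = 228 kips.
Bolt shear governs: 95.4 kips.

95.4 kips (bolt shear governs)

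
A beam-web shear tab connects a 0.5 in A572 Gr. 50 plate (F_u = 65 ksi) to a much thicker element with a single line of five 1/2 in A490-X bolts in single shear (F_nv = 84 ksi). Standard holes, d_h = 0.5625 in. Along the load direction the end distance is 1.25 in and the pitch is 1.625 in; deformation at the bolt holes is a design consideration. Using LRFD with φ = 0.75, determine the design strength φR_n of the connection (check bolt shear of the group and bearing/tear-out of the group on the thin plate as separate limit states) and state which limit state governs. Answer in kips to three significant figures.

61.9 kips (bolt shear governs)

Bolt shear: A_b = π·0.5²/4 = 0.1963 in²; R_n = 84 × 0.1963 × 5 × 1 = 82.47 kips → 0.75 × 82.47 = 61.9 kips.
Bearing (1.2 l_c t F_u ≤ 2.4 d t F_u): upper limit = 2.4·0.5·0.5·65 = 39 kips.
  Edge l_c = 1.25 − 0.5625/2 = 0.9688 → r_n = 37.78 kips; interior l_c = 1.625 − 0.5625 = 1.062 → r_n = 39 kips.
  R_n,bearing = 1·37.78 + 4·39 = 193.8 kips → 0.75 × 193.8 = 145 kips.
Bolt shear governs: 61.9 kips.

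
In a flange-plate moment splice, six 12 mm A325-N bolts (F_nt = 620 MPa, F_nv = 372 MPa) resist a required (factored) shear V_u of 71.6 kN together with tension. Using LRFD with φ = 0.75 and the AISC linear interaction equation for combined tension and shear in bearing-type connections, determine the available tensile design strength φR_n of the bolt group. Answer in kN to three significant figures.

A_b = π·12²/4 = 113.1 mm²; f_rv = 71.6 × 1000 / (6 × 113.1) = 105.5 MPa.
F'_nt = 1.3 F_nt − (F_nt / φF_nv) f_rv = 1.3·620 − (620/(0.75·372))·105.5 = 571.5 MPa, capped at F_nt → F'_nt = 571.5 MPa.
R_n = F'_nt · A_b · n = 571.5 × 113.1 × 6 / 1000 = 387.8 kN.
Design strength φR_n = 0.75 × 387.8 = 291 kN.

291 kN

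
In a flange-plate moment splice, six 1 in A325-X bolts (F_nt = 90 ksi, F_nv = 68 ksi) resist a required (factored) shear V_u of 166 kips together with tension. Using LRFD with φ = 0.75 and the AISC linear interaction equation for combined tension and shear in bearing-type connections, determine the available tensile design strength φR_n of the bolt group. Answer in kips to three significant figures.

A_b = π·1²/4 = 0.7854 in²; f_rv = 166 / (6 × 0.7854) = 35.23 ksi.
F'_nt = 1.3 F_nt − (F_nt / φF_nv) f_rv = 1.3·90 − (90/(0.75·68))·35.23 = 54.84 ksi, capped at F_nt → F'_nt = 54.84 ksi.
R_n = F'_nt · A_b · n = 54.84 × 0.7854 × 6 = 258.4 kips.
Design strength φR_n = 0.75 × 258.4 = 194 kips.

194 kips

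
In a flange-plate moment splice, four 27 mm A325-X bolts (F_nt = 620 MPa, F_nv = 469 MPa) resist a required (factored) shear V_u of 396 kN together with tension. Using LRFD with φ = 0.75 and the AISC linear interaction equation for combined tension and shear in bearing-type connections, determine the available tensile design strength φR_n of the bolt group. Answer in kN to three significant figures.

861 kN

A_b = π·27²/4 = 572.6 mm²; f_rv = 396 × 1000 / (4 × 572.6) = 172.9 MPa.
F'_nt = 1.3 F_nt − (F_nt / φF_nv) f_rv = 1.3·620 − (620/(0.75·469))·172.9 = 501.2 MPa, capped at F_nt → F'_nt = 501.2 MPa.
R_n = F'_nt · A_b · n = 501.2 × 572.6 × 4 / 1000 = 1148 kN.
Design strength φR_n = 0.75 × 1148 = 861 kN.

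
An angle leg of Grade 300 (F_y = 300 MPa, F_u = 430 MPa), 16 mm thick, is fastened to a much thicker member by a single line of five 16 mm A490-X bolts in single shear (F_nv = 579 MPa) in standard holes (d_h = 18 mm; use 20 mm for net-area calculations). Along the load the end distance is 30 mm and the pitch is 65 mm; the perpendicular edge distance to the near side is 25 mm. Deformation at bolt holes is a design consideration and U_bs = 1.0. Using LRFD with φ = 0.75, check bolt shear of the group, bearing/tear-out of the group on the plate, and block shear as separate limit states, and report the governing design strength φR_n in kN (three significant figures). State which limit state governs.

Bolt shear: A_b = π·16²/4 = 201.1 mm²; R_n = 579 × 201.1 × 5 × 1 / 1000 = 582.1 kN → 0.75 × 582.1 = 437 kN.
Bearing: edge l_c = 21, r_n = 173.4 kN; interior l_c = 47, r_n = 264.2 kN; R_n = 173.4 + 4·264.2 = 1230 kN → 923 kN.
Block shear: A_gv = 4640, A_nv = 3200, A_nt = 240 mm²; R_n = min(0.6F_uA_nv, 0.6F_yA_gv) + U_bs·F_u·A_nt = 928.8 kN → 697 kN.
Bolt shear governs: 437 kN.

437 kN (bolt shear governs)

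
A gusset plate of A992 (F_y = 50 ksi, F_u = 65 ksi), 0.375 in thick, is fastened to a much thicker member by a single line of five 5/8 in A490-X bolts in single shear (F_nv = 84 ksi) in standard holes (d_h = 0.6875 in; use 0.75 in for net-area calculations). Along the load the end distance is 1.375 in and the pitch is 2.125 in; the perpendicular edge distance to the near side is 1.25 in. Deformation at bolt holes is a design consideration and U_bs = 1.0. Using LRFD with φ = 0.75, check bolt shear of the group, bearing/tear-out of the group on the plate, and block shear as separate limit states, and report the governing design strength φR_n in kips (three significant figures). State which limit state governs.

87.3 kips (block shear governs)

Bolt shear: A_b = π·0.625²/4 = 0.3068 in²; R_n = 84 × 0.3068 × 5 × 1 = 128.9 kips → 0.75 × 128.9 = 96.6 kips.
Bearing: edge l_c = 1.031, r_n = 30.16 kips; interior l_c = 1.438, r_n = 36.56 kips; R_n = 30.16 + 4·36.56 = 176.4 kips → 132 kips.
Block shear: A_gv = 3.703, A_nv = 2.438, A_nt = 0.3281 in²; R_n = min(0.6F_uA_nv, 0.6F_yA_gv) + U_bs·F_u·A_nt = 116.4 kips → 87.3 kips.
Block shear governs: 87.3 kips.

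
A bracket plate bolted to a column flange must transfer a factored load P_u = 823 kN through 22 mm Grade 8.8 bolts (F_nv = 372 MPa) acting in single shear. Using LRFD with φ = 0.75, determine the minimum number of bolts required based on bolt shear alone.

A_b = π·22²/4 = 380.1 mm².
Per-bolt design strength φR_n = 0.75 × 372 × 380.1 × 1 / 1000 = 106.1 kN.
n ≥ 823 / 106.1 = 7.76 → use 8 bolts.

8 bolts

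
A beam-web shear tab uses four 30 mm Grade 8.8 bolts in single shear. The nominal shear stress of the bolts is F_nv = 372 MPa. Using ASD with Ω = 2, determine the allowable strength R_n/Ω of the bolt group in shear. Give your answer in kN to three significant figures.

A_b = π × 30² / 4 = 706.9 mm².
R_n = F_nv · A_b · n · n_s = 372 × 706.9 × 4 × 1 / 1000 = 1052 kN.
Allowable strength R_n/Ω = 1052 / 2 = 526 kN.

526 kN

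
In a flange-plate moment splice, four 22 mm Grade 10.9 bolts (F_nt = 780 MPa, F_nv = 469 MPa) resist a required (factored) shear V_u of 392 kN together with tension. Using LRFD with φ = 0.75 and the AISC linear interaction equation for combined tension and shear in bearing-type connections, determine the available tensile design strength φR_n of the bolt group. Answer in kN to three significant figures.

504 kN

A_b = π·22²/4 = 380.1 mm²; f_rv = 392 × 1000 / (4 × 380.1) = 257.8 MPa.
F'_nt = 1.3 F_nt − (F_nt / φF_nv) f_rv = 1.3·780 − (780/(0.75·469))·257.8 = 442.3 MPa, capped at F_nt → F'_nt = 442.3 MPa.
R_n = F'_nt · A_b · n = 442.3 × 380.1 × 4 / 1000 = 672.6 kN.
Design strength φR_n = 0.75 × 672.6 = 504 kN.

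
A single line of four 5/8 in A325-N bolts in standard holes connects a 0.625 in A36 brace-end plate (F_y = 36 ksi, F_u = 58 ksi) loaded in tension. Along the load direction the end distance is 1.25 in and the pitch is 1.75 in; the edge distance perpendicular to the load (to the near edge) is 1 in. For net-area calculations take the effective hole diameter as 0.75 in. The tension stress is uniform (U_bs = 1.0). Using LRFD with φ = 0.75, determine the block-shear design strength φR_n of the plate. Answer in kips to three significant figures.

Shear plane L_v = 1.25 + 3·1.75 = 6.5 in; A_gv = 6.5 × 0.625 = 4.062 in².
A_nv = (6.5 − 3.5·0.75) × 0.625 = 2.422 in².
A_nt = (1 − 0.5·0.75) × 0.625 = 0.3906 in².
0.6 F_u A_nv = 84.28 kips; 0.6 F_y A_gv = 87.75 kips → shear rupture governs the shear term.
R_n = 84.28 + 1.0 × 58 × 0.3906 = 106.9 kips.
Design strength φR_n = 0.75 × 106.9 = 80.2 kips.

80.2 kips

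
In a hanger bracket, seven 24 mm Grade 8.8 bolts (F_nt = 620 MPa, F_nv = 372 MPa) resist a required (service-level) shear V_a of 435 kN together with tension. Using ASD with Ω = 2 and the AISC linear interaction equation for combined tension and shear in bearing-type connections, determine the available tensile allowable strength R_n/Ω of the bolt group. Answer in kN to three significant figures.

A_b = π·24²/4 = 452.4 mm²; f_rv = 435 × 1000 / (7 × 452.4) = 137.4 MPa.
F'_nt = 1.3 F_nt − (Ω F_nt / F_nv) f_rv = 1.3·620 − (2·620/372)·137.4 = 348.1 MPa, capped at F_nt → F'_nt = 348.1 MPa.
R_n = F'_nt · A_b · n = 348.1 × 452.4 × 7 / 1000 = 1102 kN.
Allowable strength R_n/Ω = 1102 / 2 = 551 kN.

551 kN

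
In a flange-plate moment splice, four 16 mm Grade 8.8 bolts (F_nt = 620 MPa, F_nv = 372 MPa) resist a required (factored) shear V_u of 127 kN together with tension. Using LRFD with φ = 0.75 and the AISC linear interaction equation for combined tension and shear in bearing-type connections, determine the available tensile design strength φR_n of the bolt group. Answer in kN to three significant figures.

A_b = π·16²/4 = 201.1 mm²; f_rv = 127 × 1000 / (4 × 201.1) = 157.9 MPa.
F'_nt = 1.3 F_nt − (F_nt / φF_nv) f_rv = 1.3·620 − (620/(0.75·372))·157.9 = 455.1 MPa, capped at F_nt → F'_nt = 455.1 MPa.
R_n = F'_nt · A_b · n = 455.1 × 201.1 × 4 / 1000 = 366 kN.
Design strength φR_n = 0.75 × 366 = 275 kN.

275 kN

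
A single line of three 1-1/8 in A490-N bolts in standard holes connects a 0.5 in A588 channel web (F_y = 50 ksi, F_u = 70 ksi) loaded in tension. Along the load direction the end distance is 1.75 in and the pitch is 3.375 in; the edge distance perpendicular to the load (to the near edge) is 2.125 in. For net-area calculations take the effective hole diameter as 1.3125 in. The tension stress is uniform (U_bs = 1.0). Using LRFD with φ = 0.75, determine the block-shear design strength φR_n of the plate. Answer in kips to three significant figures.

121 kips

Shear plane L_v = 1.75 + 2·3.375 = 8.5 in; A_gv = 8.5 × 0.5 = 4.25 in².
A_nv = (8.5 − 2.5·1.3125) × 0.5 = 2.609 in².
A_nt = (2.125 − 0.5·1.3125) × 0.5 = 0.7344 in².
0.6 F_u A_nv = 109.6 kips; 0.6 F_y A_gv = 127.5 kips → shear rupture governs the shear term.
R_n = 109.6 + 1.0 × 70 × 0.7344 = 161 kips.
Design strength φR_n = 0.75 × 161 = 121 kips.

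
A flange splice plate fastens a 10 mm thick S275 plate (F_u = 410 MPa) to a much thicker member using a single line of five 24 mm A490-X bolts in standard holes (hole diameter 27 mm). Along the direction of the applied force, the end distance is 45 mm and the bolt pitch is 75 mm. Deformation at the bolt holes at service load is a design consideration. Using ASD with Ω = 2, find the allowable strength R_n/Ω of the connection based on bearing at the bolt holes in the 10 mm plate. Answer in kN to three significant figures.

Per bolt r_n = 1.2 l_c t F_u ≤ 2.4 d t F_u; upper limit = 2.4 × 24 × 10 × 410 / 1000 = 236.2 kN.
Edge bolt: l_c = 45 − 27/2 = 31.5 mm → 1.2 × 31.5 × 10 × 410 / 1000 = 155 → r_n = 155 kN.
Interior bolts: l_c = 75 − 27 = 48 mm → 1.2 × 48 × 10 × 410 / 1000 = 236.2 → r_n = 236.2 kN.
R_n = 1 × 155 + 4 × 236.2 = 1100 kN.
Allowable strength R_n/Ω = 1100 / 2 = 550 kN.

550 kN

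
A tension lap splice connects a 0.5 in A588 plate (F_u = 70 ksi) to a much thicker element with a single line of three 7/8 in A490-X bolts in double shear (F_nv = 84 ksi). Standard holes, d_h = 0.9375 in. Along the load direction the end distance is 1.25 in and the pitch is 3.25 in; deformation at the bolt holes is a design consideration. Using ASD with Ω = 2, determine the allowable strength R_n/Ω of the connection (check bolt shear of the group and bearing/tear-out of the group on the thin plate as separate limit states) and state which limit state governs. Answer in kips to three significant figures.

89.9 kips (bearing governs)

Bolt shear: A_b = π·0.875²/4 = 0.6013 in²; R_n = 84 × 0.6013 × 3 × 2 = 303.1 kips → 303.1 / 2 = 152 kips.
Bearing (1.2 l_c t F_u ≤ 2.4 d t F_u): upper limit = 2.4·0.875·0.5·70 = 73.5 kips.
  Edge l_c = 1.25 − 0.9375/2 = 0.7812 → r_n = 32.81 kips; interior l_c = 3.25 − 0.9375 = 2.312 → r_n = 73.5 kips.
  R_n,bearing = 1·32.81 + 2·73.5 = 179.8 kips → 179.8 / 2 = 89.9 kips.
Bearing governs: 89.9 kips.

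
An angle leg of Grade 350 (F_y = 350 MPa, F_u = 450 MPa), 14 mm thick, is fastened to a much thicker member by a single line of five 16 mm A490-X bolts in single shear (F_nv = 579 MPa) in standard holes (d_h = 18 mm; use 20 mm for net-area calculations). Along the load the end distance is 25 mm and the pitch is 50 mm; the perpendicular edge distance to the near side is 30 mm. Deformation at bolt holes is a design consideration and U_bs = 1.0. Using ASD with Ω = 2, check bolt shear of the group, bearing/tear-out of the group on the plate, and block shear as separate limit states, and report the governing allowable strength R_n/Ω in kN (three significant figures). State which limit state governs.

Bolt shear: A_b = π·16²/4 = 201.1 mm²; R_n = 579 × 201.1 × 5 × 1 / 1000 = 582.1 kN → 582.1 / 2 = 291 kN.
Bearing: edge l_c = 16, r_n = 121 kN; interior l_c = 32, r_n = 241.9 kN; R_n = 121 + 4·241.9 = 1089 kN → 544 kN.
Block shear: A_gv = 3150, A_nv = 1890, A_nt = 280 mm²; R_n = min(0.6F_uA_nv, 0.6F_yA_gv) + U_bs·F_u·A_nt = 636.3 kN → 318 kN.
Bolt shear governs: 291 kN.

291 kN (bolt shear governs)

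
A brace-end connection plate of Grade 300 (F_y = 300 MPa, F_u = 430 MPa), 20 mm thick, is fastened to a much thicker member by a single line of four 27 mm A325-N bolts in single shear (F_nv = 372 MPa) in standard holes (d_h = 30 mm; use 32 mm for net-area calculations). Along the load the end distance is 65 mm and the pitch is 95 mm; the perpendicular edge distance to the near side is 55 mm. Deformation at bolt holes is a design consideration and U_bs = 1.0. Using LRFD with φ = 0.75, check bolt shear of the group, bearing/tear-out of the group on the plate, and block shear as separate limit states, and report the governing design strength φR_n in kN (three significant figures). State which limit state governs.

639 kN (bolt shear governs)

Bolt shear: A_b = π·27²/4 = 572.6 mm²; R_n = 372 × 572.6 × 4 × 1 / 1000 = 852 kN → 0.75 × 852 = 639 kN.
Bearing: edge l_c = 50, r_n = 516 kN; interior l_c = 65, r_n = 557.3 kN; R_n = 516 + 3·557.3 = 2188 kN → 1640 kN.
Block shear: A_gv = 7000, A_nv = 4760, A_nt = 780 mm²; R_n = min(0.6F_uA_nv, 0.6F_yA_gv) + U_bs·F_u·A_nt = 1563 kN → 1170 kN.
Bolt shear governs: 639 kN.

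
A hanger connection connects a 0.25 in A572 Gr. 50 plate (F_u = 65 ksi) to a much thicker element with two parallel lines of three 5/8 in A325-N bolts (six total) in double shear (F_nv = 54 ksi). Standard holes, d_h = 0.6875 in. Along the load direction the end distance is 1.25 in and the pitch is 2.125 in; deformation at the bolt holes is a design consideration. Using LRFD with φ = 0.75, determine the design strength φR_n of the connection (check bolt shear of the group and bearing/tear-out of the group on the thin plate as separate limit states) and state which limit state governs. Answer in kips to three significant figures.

99.6 kips (bearing governs)

Bolt shear: A_b = π·0.625²/4 = 0.3068 in²; R_n = 54 × 0.3068 × 6 × 2 = 198.8 kips → 0.75 × 198.8 = 149 kips.
Bearing (1.2 l_c t F_u ≤ 2.4 d t F_u): upper limit = 2.4·0.625·0.25·65 = 24.38 kips.
  Edge l_c = 1.25 − 0.6875/2 = 0.9062 → r_n = 17.67 kips; interior l_c = 2.125 − 0.6875 = 1.438 → r_n = 24.38 kips.
  R_n,bearing = 2·17.67 + 4·24.38 = 132.8 kips → 0.75 × 132.8 = 99.6 kips.
Bearing governs: 99.6 kips.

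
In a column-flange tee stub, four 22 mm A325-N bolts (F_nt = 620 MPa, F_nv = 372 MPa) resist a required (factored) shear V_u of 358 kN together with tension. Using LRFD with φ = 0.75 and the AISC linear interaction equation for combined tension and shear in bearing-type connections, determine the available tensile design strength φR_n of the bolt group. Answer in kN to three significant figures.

A_b = π·22²/4 = 380.1 mm²; f_rv = 358 × 1000 / (4 × 380.1) = 235.4 MPa.
F'_nt = 1.3 F_nt − (F_nt / φF_nv) f_rv = 1.3·620 − (620/(0.75·372))·235.4 = 282.8 MPa, capped at F_nt → F'_nt = 282.8 MPa.
R_n = F'_nt · A_b · n = 282.8 × 380.1 × 4 / 1000 = 430 kN.
Design strength φR_n = 0.75 × 430 = 322 kN.

322 kN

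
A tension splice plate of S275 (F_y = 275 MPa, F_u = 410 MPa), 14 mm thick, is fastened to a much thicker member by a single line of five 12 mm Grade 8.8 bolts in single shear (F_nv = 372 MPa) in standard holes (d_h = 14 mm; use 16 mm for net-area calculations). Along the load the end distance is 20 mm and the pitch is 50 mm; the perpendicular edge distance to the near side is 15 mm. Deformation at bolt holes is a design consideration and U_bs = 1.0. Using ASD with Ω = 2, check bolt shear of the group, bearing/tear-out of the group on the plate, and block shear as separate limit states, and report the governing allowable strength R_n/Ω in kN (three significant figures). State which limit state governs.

105 kN (bolt shear governs)

Bolt shear: A_b = π·12²/4 = 113.1 mm²; R_n = 372 × 113.1 × 5 × 1 / 1000 = 210.4 kN → 210.4 / 2 = 105 kN.
Bearing: edge l_c = 13, r_n = 89.54 kN; interior l_c = 36, r_n = 165.3 kN; R_n = 89.54 + 4·165.3 = 750.8 kN → 375 kN.
Block shear: A_gv = 3080, A_nv = 2072, A_nt = 98 mm²; R_n = min(0.6F_uA_nv, 0.6F_yA_gv) + U_bs·F_u·A_nt = 548.4 kN → 274 kN.
Bolt shear governs: 105 kN.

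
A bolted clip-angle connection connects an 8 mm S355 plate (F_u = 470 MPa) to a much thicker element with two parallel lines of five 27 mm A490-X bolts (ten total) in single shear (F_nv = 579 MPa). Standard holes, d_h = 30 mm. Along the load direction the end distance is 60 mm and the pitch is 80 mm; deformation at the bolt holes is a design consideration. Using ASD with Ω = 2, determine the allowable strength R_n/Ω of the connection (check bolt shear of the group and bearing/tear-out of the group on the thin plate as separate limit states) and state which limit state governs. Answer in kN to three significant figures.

1110 kN (bearing governs)

Bolt shear: A_b = π·27²/4 = 572.6 mm²; R_n = 579 × 572.6 × 10 × 1 / 1000 = 3315 kN → 3315 / 2 = 1660 kN.
Bearing (1.2 l_c t F_u ≤ 2.4 d t F_u): upper limit = 2.4·27·8·470 / 1000 = 243.6 kN.
  Edge l_c = 60 − 30/2 = 45 → r_n = 203 kN; interior l_c = 80 − 30 = 50 → r_n = 225.6 kN.
  R_n,bearing = 2·203 + 8·225.6 = 2211 kN → 2211 / 2 = 1110 kN.
Bearing governs: 1110 kN.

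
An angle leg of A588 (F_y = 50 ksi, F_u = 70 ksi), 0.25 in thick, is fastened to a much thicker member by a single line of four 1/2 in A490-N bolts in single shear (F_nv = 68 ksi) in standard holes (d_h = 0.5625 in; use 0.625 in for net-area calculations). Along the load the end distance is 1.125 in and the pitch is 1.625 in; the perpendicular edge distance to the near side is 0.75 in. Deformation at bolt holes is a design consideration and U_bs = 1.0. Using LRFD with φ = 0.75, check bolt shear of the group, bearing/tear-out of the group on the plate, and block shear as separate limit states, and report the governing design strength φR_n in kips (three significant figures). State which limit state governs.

35.8 kips (block shear governs)

Bolt shear: A_b = π·0.5²/4 = 0.1963 in²; R_n = 68 × 0.1963 × 4 × 1 = 53.41 kips → 0.75 × 53.41 = 40.1 kips.
Bearing: edge l_c = 0.8438, r_n = 17.72 kips; interior l_c = 1.062, r_n = 21 kips; R_n = 17.72 + 3·21 = 80.72 kips → 60.5 kips.
Block shear: A_gv = 1.5, A_nv = 0.9531, A_nt = 0.1094 in²; R_n = min(0.6F_uA_nv, 0.6F_yA_gv) + U_bs·F_u·A_nt = 47.69 kips → 35.8 kips.
Block shear governs: 35.8 kips.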